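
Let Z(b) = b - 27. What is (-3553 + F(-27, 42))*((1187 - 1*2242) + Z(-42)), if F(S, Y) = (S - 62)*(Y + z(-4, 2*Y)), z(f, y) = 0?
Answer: 8195084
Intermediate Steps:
F(S, Y) = Y*(-62 + S) (F(S, Y) = (S - 62)*(Y + 0) = (-62 + S)*Y = Y*(-62 + S))
Z(b) = -27 + b
(-3553 + F(-27, 42))*((1187 - 1*2242) + Z(-42)) = (-3553 + 42*(-62 - 27))*((1187 - 1*2242) + (-27 - 42)) = (-3553 + 42*(-89))*((1187 - 2242) - 69) = (-3553 - 3738)*(-1055 - 69) = -7291*(-1124) = 8195084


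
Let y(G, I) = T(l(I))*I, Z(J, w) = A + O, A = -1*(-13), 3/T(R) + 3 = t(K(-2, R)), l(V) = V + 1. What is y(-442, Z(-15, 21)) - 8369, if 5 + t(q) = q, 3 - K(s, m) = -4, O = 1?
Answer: -8411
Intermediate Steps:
K(s, m) = 7 (K(s, m) = 3 - 1*(-4) = 3 + 4 = 7)
t(q) = -5 + q
l(V) = 1 + V
T(R) = -3 (T(R) = 3/(-3 + (-5 + 7)) = 3/(-3 + 2) = 3/(-1) = 3*(-1) = -3)
A = 13
Z(J, w) = 14 (Z(J, w) = 13 + 1 = 14)
y(G, I) = -3*I
y(-442, Z(-15, 21)) - 8369 = -3*14 - 8369 = -42 - 8369 = -8411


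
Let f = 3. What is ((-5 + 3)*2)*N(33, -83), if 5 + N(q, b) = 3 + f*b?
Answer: 1004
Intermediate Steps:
N(q, b) = -2 + 3*b (N(q, b) = -5 + (3 + 3*b) = -2 + 3*b)
((-5 + 3)*2)*N(33, -83) = ((-5 + 3)*2)*(-2 + 3*(-83)) = (-2*2)*(-2 - 249) = -4*(-251) = 1004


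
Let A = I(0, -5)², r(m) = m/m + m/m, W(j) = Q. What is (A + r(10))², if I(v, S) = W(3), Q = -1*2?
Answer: 36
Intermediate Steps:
Q = -2
W(j) = -2
r(m) = 2 (r(m) = 1 + 1 = 2)
I(v, S) = -2
A = 4 (A = (-2)² = 4)
(A + r(10))² = (4 + 2)² = 6² = 36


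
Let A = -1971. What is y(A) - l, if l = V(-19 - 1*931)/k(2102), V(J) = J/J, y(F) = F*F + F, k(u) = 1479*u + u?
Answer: 12079453255199/3110960 ≈ 3.8829e+6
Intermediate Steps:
k(u) = 1480*u
y(F) = F + F² (y(F) = F² + F = F + F²)
V(J) = 1
l = 1/3110960 (l = 1/(1480*2102) = 1/3110960 ≈ 3.2144e-7)
y(A) - l = -1971*(1 - 1971) - 1*1/3110960 = -1971*(-1970) - 1/3110960 = 3882870 - 1/3110960 = 12079453255199/3110960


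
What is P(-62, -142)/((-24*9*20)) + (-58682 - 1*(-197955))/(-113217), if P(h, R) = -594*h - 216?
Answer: -43951483/4528680 ≈ -9.7051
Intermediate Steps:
P(h, R) = -216 - 594*h
P(-62, -142)/((-24*9*20)) + (-58682 - 1*(-197955))/(-113217) = (-216 - 594*(-62))/((-24*9*20)) + (-58682 - 1*(-197955))/(-113217) = (-216 + 36828)/((-216*20)) + (-58682 + 197955)*(-1/113217) = 36612/(-4320) + 139273*(-1/113217) = 36612*(-1/4320) - 139273/113217 = -339/40 - 139273/113217 = -43951483/4528680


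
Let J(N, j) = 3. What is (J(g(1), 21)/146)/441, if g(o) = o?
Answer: 1/21462 ≈ 4.6594e-5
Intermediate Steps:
(J(g(1), 21)/146)/441 = (3/146)/441 = (3*(1/146))*(1/441) = (3/146)*(1/441) = 1/21462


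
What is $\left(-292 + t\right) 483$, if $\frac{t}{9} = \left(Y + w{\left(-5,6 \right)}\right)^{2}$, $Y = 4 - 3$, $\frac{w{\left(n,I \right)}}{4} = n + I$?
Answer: $-32361$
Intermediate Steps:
$w{\left(n,I \right)} = 4 I + 4 n$ ($w{\left(n,I \right)} = 4 \left(n + I\right) = 4 \left(I + n\right) = 4 I + 4 n$)
$Y = 1$
$t = 225$ ($t = 9 \left(1 + \left(4 \cdot 6 + 4 \left(-5\right)\right)\right)^{2} = 9 \left(1 + \left(24 - 20\right)\right)^{2} = 9 \left(1 + 4\right)^{2} = 9 \cdot 5^{2} = 9 \cdot 25 = 225$)
$\left(-292 + t\right) 483 = \left(-292 + 225\right) 483 = \left(-67\right) 483 = -32361$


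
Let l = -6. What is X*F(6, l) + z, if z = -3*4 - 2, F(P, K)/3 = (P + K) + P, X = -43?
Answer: -788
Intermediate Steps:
F(P, K) = 3*K + 6*P (F(P, K) = 3*((P + K) + P) = 3*((K + P) + P) = 3*(K + 2*P) = 3*K + 6*P)
z = -14 (z = -12 - 2 = -14)
X*F(6, l) + z = -43*(3*(-6) + 6*6) - 14 = -43*(-18 + 36) - 14 = -43*18 - 14 = -774 - 14 = -788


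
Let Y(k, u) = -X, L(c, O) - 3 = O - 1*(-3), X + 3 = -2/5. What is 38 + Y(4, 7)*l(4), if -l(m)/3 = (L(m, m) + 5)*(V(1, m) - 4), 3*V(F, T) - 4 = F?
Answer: 395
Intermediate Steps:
X = -17/5 (X = -3 - 2/5 = -3 - 2*⅕ = -3 - ⅖ = -17/5 ≈ -3.4000)
V(F, T) = 4/3 + F/3
L(c, O) = 6 + O (L(c, O) = 3 + (O - 1*(-3)) = 3 + (O + 3) = 3 + (3 + O) = 6 + O)
l(m) = 77 + 7*m (l(m) = -3*((6 + m) + 5)*((4/3 + (⅓)*1) - 4) = -3*(11 + m)*((4/3 + ⅓) - 4) = -3*(11 + m)*(5/3 - 4) = -3*(11 + m)*(-7)/3 = -3*(-77/3 - 7*m/3) = 77 + 7*m)
Y(k, u) = 17/5 (Y(k, u) = -1*(-17/5) = 17/5)
38 + Y(4, 7)*l(4) = 38 + 17*(77 + 7*4)/5 = 38 + 17*(77 + 28)/5 = 38 + (17/5)*105 = 38 + 357 = 395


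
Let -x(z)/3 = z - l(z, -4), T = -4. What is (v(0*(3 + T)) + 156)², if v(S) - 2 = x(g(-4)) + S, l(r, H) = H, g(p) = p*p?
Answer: 9604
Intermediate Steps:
g(p) = p²
x(z) = -12 - 3*z (x(z) = -3*(z - 1*(-4)) = -3*(z + 4) = -3*(4 + z) = -12 - 3*z)
v(S) = -58 + S (v(S) = 2 + ((-12 - 3*(-4)²) + S) = 2 + ((-12 - 3*16) + S) = 2 + ((-12 - 48) + S) = 2 + (-60 + S) = -58 + S)
(v(0*(3 + T)) + 156)² = ((-58 + 0*(3 - 4)) + 156)² = ((-58 + 0*(-1)) + 156)² = ((-58 + 0) + 156)² = (-58 + 156)² = 98² = 9604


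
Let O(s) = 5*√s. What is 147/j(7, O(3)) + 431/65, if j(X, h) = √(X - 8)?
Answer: 431/65 - 147*I ≈ 6.6308 - 147.0*I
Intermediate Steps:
j(X, h) = √(-8 + X)
147/j(7, O(3)) + 431/65 = 147/(√(-8 + 7)) + 431/65 = 147/(√(-1)) + 431*(1/65) = 147/I + 431/65 = 147*(-I) + 431/65 = -147*I + 431/65 = 431/65 - 147*I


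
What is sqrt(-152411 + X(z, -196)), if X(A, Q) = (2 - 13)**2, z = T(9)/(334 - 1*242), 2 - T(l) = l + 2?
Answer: I*sqrt(152290) ≈ 390.24*I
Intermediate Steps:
T(l) = -l (T(l) = 2 - (l + 2) = 2 - (2 + l) = 2 + (-2 - l) = -l)
z = -9/92 (z = (-1*9)/(334 - 1*242) = -9/(334 - 242) = -9/92 ≈ -0.097826)
X(A, Q) = 121 (X(A, Q) = (-11)**2 = 121)
sqrt(-152411 + X(z, -196)) = sqrt(-152411 + 121) = sqrt(-152290) = I*sqrt(152290)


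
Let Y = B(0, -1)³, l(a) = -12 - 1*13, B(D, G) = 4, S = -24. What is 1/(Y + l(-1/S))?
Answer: 1/39 ≈ 0.025641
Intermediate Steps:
l(a) = -25 (l(a) = -12 - 13 = -25)
Y = 64 (Y = 4³ = 64)
1/(Y + l(-1/S)) = 1/(64 - 25) = 1/39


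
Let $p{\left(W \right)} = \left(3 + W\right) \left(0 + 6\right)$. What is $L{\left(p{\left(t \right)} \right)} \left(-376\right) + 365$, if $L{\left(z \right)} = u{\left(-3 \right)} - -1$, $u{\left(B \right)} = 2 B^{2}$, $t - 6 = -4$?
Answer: $-6779$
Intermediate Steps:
$t = 2$ ($t = 6 - 4 = 2$)
$p{\left(W \right)} = 18 + 6 W$ ($p{\left(W \right)} = \left(3 + W\right) 6 = 18 + 6 W$)
$L{\left(z \right)} = 19$ ($L{\left(z \right)} = 2 \left(-3\right)^{2} - -1 = 2 \cdot 9 + 1 = 18 + 1 = 19$)
$L{\left(p{\left(t \right)} \right)} \left(-376\right) + 365 = 19 \left(-376\right) + 365 = -7144 + 365 = -6779$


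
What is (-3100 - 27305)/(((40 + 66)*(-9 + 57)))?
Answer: -10135/1696 ≈ -5.9758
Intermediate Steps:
(-3100 - 27305)/(((40 + 66)*(-9 + 57))) = -30405/(106*48) = -30405/5088 = -30405*1/5088 = -10135/1696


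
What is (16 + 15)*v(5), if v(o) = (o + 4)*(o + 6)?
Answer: 3069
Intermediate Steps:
v(o) = (4 + o)*(6 + o)
(16 + 15)*v(5) = (16 + 15)*(24 + 5² + 10*5) = 31*(24 + 25 + 50) = 31*99 = 3069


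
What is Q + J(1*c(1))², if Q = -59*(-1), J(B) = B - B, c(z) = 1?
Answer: 59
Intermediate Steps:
J(B) = 0
Q = 59
Q + J(1*c(1))² = 59 + 0² = 59 + 0 = 59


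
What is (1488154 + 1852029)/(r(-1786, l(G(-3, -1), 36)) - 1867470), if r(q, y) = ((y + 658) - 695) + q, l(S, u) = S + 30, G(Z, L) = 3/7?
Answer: -23381281/13084838 ≈ -1.7869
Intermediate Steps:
G(Z, L) = 3/7 (G(Z, L) = 3*(⅐) = 3/7)
l(S, u) = 30 + S
r(q, y) = -37 + q + y (r(q, y) = ((658 + y) - 695) + q = (-37 + y) + q = -37 + q + y)
(1488154 + 1852029)/(r(-1786, l(G(-3, -1), 36)) - 1867470) = (1488154 + 1852029)/((-37 - 1786 + (30 + 3/7)) - 1867470) = 3340183/((-37 - 1786 + 213/7) - 1867470) = 3340183/(-12548/7 - 1867470) = 3340183/(-13084838/7) = 3340183*(-7/13084838) = -23381281/13084838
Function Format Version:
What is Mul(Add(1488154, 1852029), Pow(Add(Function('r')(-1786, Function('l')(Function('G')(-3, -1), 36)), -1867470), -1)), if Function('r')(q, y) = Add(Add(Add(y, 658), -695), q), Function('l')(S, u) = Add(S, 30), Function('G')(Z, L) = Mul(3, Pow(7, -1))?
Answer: Rational(-23381281, 13084838) ≈ -1.7869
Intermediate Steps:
Function('G')(Z, L) = Rational(3, 7) (Function('G')(Z, L) = Mul(3, Rational(1, 7)) = Rational(3, 7))
Function('l')(S, u) = Add(30, S)
Function('r')(q, y) = Add(-37, q, y) (Function('r')(q, y) = Add(Add(Add(658, y), -695), q) = Add(Add(-37, y), q) = Add(-37, q, y))
Mul(Add(1488154, 1852029), Pow(Add(Function('r')(-1786, Function('l')(Function('G')(-3, -1), 36)), -1867470), -1)) = Mul(Add(1488154, 1852029), Pow(Add(Add(-37, -1786, Add(30, Rational(3, 7))), -1867470), -1)) = Mul(3340183, Pow(Add(Add(-37, -1786, Rational(213, 7)), -1867470), -1)) = Mul(3340183, Pow(Add(Rational(-12548, 7), -1867470), -1)) = Mul(3340183, Pow(Rational(-13084838, 7), -1)) = Mul(3340183, Rational(-7, 13084838)) = Rational(-23381281, 13084838)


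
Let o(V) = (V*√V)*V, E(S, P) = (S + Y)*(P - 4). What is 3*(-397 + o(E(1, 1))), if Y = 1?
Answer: -1191 + 108*I*√6 ≈ -1191.0 + 264.54*I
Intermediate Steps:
E(S, P) = (1 + S)*(-4 + P) (E(S, P) = (S + 1)*(P - 4) = (1 + S)*(-4 + P))
o(V) = V^(5/2) (o(V) = V^(3/2)*V = V^(5/2))
3*(-397 + o(E(1, 1))) = 3*(-397 + (-4 + 1 - 4*1 + 1*1)^(5/2)) = 3*(-397 + (-4 + 1 - 4 + 1)^(5/2)) = 3*(-397 + (-6)^(5/2)) = 3*(-397 + 36*I*√6) = -1191 + 108*I*√6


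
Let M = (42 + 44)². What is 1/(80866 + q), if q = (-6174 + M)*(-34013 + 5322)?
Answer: -1/34979536 ≈ -2.8588e-8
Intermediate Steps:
M = 7396 (M = 86² = 7396)
q = -35060402 (q = (-6174 + 7396)*(-34013 + 5322) = 1222*(-28691) = -35060402)
1/(80866 + q) = 1/(80866 - 35060402) = 1/(-34979536) = -1/34979536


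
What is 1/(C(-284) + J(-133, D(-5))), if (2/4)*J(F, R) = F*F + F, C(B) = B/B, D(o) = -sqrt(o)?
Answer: 1/35113 ≈ 2.8479e-5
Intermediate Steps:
C(B) = 1
J(F, R) = 2*F + 2*F**2 (J(F, R) = 2*(F*F + F) = 2*(F**2 + F) = 2*(F + F**2) = 2*F + 2*F**2)
1/(C(-284) + J(-133, D(-5))) = 1/(1 + 2*(-133)*(1 - 133)) = 1/(1 + 2*(-133)*(-132)) = 1/(1 + 35112) = 1/35113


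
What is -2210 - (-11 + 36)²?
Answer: -2835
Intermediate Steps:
-2210 - (-11 + 36)² = -2210 - 1*25² = -2210 - 1*625 = -2210 - 625 = -2835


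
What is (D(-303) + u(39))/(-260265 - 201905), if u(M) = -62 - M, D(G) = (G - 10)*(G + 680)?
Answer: 59051/231085 ≈ 0.25554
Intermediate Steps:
D(G) = (-10 + G)*(680 + G)
(D(-303) + u(39))/(-260265 - 201905) = ((-6800 + (-303)**2 + 670*(-303)) + (-62 - 1*39))/(-260265 - 201905) = ((-6800 + 91809 - 203010) + (-62 - 39))/(-462170) = (-118001 - 101)*(-1/462170) = -118102*(-1/462170) = 59051/231085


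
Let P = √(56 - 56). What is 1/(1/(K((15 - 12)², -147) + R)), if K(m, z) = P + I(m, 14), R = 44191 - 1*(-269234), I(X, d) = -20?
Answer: 313405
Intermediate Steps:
P = 0 (P = √0 = 0)
R = 313425 (R = 44191 + 269234 = 313425)
K(m, z) = -20 (K(m, z) = 0 - 20 = -20)
1/(1/(K((15 - 12)², -147) + R)) = 1/(1/(-20 + 313425)) = 1/(1/313405) = 313405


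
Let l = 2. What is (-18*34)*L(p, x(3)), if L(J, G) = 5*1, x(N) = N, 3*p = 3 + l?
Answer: -3060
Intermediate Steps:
p = 5/3 (p = (3 + 2)/3 = (⅓)*5 = 5/3 ≈ 1.6667)
L(J, G) = 5
(-18*34)*L(p, x(3)) = -18*34*5 = -612*5 = -3060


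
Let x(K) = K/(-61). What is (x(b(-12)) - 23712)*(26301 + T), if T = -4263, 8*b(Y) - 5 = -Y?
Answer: -127506060987/244 ≈ -5.2257e+8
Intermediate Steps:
b(Y) = 5/8 - Y/8 (b(Y) = 5/8 + (-Y)/8 = 5/8 - Y/8)
x(K) = -K/61 (x(K) = K*(-1/61) = -K/61)
(x(b(-12)) - 23712)*(26301 + T) = (-(5/8 - ⅛*(-12))/61 - 23712)*(26301 - 4263) = (-(5/8 + 3/2)/61 - 23712)*22038 = (-1/61*17/8 - 23712)*22038 = (-17/488 - 23712)*22038 = -11571473/488*22038 = -127506060987/244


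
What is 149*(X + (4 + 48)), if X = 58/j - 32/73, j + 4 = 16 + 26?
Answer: 10971317/1387 ≈ 7910.1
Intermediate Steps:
j = 38 (j = -4 + (16 + 26) = -4 + 42 = 38)
X = 1509/1387 (X = 58/38 - 32/73 = 58*(1/38) - 32*1/73 = 29/19 - 32/73 = 1509/1387 ≈ 1.0880)
149*(X + (4 + 48)) = 149*(1509/1387 + (4 + 48)) = 149*(1509/1387 + 52) = 149*(73633/1387) = 10971317/1387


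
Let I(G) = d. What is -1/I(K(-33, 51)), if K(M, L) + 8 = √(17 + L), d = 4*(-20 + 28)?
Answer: -1/32 ≈ -0.031250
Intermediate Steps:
d = 32 (d = 4*8 = 32)
K(M, L) = -8 + √(17 + L)
I(G) = 32
-1/I(K(-33, 51)) = -1/32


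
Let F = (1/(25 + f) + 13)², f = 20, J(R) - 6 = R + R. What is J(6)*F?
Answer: 686792/225 ≈ 3052.4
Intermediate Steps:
J(R) = 6 + 2*R (J(R) = 6 + (R + R) = 6 + 2*R)
F = 343396/2025 (F = (1/(25 + 20) + 13)² = (1/45 + 13)² = (586/45)² = 343396/2025 ≈ 169.58)
J(6)*F = (6 + 2*6)*(343396/2025) = (6 + 12)*(343396/2025) = 18*(343396/2025) = 686792/225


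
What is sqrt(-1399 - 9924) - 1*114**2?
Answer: -12996 + 13*I*sqrt(67) ≈ -12996.0 + 106.41*I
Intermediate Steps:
sqrt(-1399 - 9924) - 1*114**2 = sqrt(-11323) - 1*12996 = 13*I*sqrt(67) - 12996 = -12996 + 13*I*sqrt(67)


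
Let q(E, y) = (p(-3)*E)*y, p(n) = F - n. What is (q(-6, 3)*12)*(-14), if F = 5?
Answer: 24192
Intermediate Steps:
p(n) = 5 - n
q(E, y) = 8*E*y (q(E, y) = ((5 - 1*(-3))*E)*y = ((5 + 3)*E)*y = (8*E)*y = 8*E*y)
(q(-6, 3)*12)*(-14) = ((8*(-6)*3)*12)*(-14) = -144*12*(-14) = -1728*(-14) = 24192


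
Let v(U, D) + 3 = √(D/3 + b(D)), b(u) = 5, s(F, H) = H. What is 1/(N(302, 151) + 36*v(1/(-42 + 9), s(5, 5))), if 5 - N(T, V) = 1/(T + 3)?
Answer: -399245/7634544 - 93025*√15/7634544 ≈ -0.099486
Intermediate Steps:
N(T, V) = 5 - 1/(3 + T) (N(T, V) = 5 - 1/(T + 3) = 5 - 1/(3 + T))
v(U, D) = -3 + √(5 + D/3) (v(U, D) = -3 + √(D/3 + 5) = -3 + √(5 + D/3))
1/(N(302, 151) + 36*v(1/(-42 + 9), s(5, 5))) = 1/((14 + 5*302)/(3 + 302) + 36*(-3 + √(45 + 3*5)/3)) = 1/((14 + 1510)/305 + 36*(-3 + √(45 + 15)/3)) = 1/((1/305)*1524 + 36*(-3 + √60/3)) = 1/(1524/305 + 36*(-3 + (2*√15)/3)) = 1/(1524/305 + 36*(-3 + 2*√15/3)) = 1/(1524/305 + (-108 + 24*√15)) = 1/(-31416/305 + 24*√15)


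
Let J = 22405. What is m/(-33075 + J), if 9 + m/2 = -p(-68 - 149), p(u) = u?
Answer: -208/5335 ≈ -0.038988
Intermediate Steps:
m = 416 (m = -18 + 2*(-(-68 - 149)) = -18 + 2*(-1*(-217)) = -18 + 2*217 = -18 + 434 = 416)
m/(-33075 + J) = 416/(-33075 + 22405) = 416/(-10670) = 416*(-1/10670) = -208/5335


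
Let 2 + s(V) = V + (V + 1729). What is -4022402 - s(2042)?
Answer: -4028213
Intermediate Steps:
s(V) = 1727 + 2*V (s(V) = -2 + (V + (V + 1729)) = -2 + (V + (1729 + V)) = -2 + (1729 + 2*V) = 1727 + 2*V)
-4022402 - s(2042) = -4022402 - (1727 + 2*2042) = -4022402 - (1727 + 4084) = -4022402 - 1*5811 = -4022402 - 5811 = -4028213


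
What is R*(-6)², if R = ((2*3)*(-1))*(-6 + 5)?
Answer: 216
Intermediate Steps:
R = 6 (R = (6*(-1))*(-1) = -6*(-1) = 6)
R*(-6)² = 6*(-6)² = 6*36 = 216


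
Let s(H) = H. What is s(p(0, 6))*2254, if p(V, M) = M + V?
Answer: 13524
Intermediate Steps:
s(p(0, 6))*2254 = (6 + 0)*2254 = 6*2254 = 13524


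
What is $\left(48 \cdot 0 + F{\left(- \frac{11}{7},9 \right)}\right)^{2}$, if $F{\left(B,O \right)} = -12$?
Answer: $144$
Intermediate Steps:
$\left(48 \cdot 0 + F{\left(- \frac{11}{7},9 \right)}\right)^{2} = \left(48 \cdot 0 - 12\right)^{2} = \left(0 - 12\right)^{2} = \left(-12\right)^{2} = 144$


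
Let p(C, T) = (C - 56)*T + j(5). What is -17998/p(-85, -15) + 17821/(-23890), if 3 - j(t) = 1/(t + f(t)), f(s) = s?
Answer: -4677153159/505966310 ≈ -9.2440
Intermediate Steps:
j(t) = 3 - 1/(2*t) (j(t) = 3 - 1/(t + t) = 3 - 1/(2*t))
p(C, T) = 29/10 + T*(-56 + C) (p(C, T) = (C - 56)*T + (3 - 1/2/5) = (-56 + C)*T + (3 - 1/2*1/5) = T*(-56 + C) + (3 - 1/10) = T*(-56 + C) + 29/10 = 29/10 + T*(-56 + C))
-17998/p(-85, -15) + 17821/(-23890) = -17998/(29/10 - 56*(-15) - 85*(-15)) + 17821/(-23890) = -17998/(29/10 + 840 + 1275) + 17821*(-1/23890) = -17998/21179/10 - 17821/23890 = -17998*10/21179 - 17821/23890 = -179980/21179 - 17821/23890 = -4677153159/505966310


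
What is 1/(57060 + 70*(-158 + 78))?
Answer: 1/51460 ≈ 1.9433e-5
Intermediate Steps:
1/(57060 + 70*(-158 + 78)) = 1/(57060 + 70*(-80)) = 1/(57060 - 5600) = 1/51460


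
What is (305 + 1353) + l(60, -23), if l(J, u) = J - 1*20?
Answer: 1698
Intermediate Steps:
l(J, u) = -20 + J (l(J, u) = J - 20 = -20 + J)
(305 + 1353) + l(60, -23) = (305 + 1353) + (-20 + 60) = 1658 + 40 = 1698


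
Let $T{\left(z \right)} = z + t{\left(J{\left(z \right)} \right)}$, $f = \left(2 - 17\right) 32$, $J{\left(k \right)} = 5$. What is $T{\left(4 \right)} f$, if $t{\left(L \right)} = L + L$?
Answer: $-6720$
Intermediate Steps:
$t{\left(L \right)} = 2 L$
$f = -480$ ($f = \left(-15\right) 32 = -480$)
$T{\left(z \right)} = 10 + z$ ($T{\left(z \right)} = z + 2 \cdot 5 = z + 10 = 10 + z$)
$T{\left(4 \right)} f = \left(10 + 4\right) \left(-480\right) = 14 \left(-480\right) = -6720$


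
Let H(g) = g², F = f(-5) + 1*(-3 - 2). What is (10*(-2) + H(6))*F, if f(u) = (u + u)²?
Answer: 1520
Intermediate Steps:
f(u) = 4*u² (f(u) = (2*u)² = 4*u²)
F = 95 (F = 4*(-5)² + 1*(-3 - 2) = 4*25 + 1*(-5) = 100 - 5 = 95)
(10*(-2) + H(6))*F = (10*(-2) + 6²)*95 = (-20 + 36)*95 = 16*95 = 1520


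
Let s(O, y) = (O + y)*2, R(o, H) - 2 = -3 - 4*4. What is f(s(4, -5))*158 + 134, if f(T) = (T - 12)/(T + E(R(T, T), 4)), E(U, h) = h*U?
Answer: 828/5 ≈ 165.60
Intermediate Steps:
R(o, H) = -17 (R(o, H) = 2 + (-3 - 4*4) = 2 + (-3 - 16) = 2 - 19 = -17)
E(U, h) = U*h
s(O, y) = 2*O + 2*y
f(T) = (-12 + T)/(-68 + T) (f(T) = (T - 12)/(T - 17*4) = (-12 + T)/(T - 68) = (-12 + T)/(-68 + T))
f(s(4, -5))*158 + 134 = ((-12 + (2*4 + 2*(-5)))/(-68 + (2*4 + 2*(-5))))*158 + 134 = ((-12 + (8 - 10))/(-68 + (8 - 10)))*158 + 134 = ((-12 - 2)/(-68 - 2))*158 + 134 = (-14/(-70))*158 + 134 = -1/70*(-14)*158 + 134 = (1/5)*158 + 134 = 158/5 + 134 = 828/5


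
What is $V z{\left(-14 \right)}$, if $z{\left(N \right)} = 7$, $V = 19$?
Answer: $133$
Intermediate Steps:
$V z{\left(-14 \right)} = 19 \cdot 7 = 133$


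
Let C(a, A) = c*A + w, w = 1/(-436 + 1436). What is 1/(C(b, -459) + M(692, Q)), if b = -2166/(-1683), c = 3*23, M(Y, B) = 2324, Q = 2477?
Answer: -1000/29346999 ≈ -3.4075e-5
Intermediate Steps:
c = 69
b = 722/561 (b = -2166*(-1/1683) = 722/561 ≈ 1.2870)
w = 1/1000 ≈ 0.0010000
C(a, A) = 1/1000 + 69*A (C(a, A) = 69*A + 1/1000 = 1/1000 + 69*A)
1/(C(b, -459) + M(692, Q)) = 1/((1/1000 + 69*(-459)) + 2324) = 1/((1/1000 - 31671) + 2324) = 1/(-31670999/1000 + 2324) = 1/(-29346999/1000) = -1000/29346999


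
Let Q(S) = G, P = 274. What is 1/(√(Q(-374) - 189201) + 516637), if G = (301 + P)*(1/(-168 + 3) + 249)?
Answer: 17049021/8808156581350 - I*√50126109/8808156581350 ≈ 1.9356e-6 - 8.038e-10*I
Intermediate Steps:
G = 4724660/33 (G = (301 + 274)*(1/(-168 + 3) + 249) = 575*(1/(-165) + 249) = 575*(-1/165 + 249) = 575*(41084/165) = 4724660/33 ≈ 1.4317e+5)
Q(S) = 4724660/33
1/(√(Q(-374) - 189201) + 516637) = 1/(√(4724660/33 - 189201) + 516637) = 1/(√(-1518973/33) + 516637) = 1/(I*√50126109/33 + 516637) = 1/(516637 + I*√50126109/33)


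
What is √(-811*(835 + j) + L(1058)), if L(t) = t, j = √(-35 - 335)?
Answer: √(-676127 - 811*I*√370) ≈ 9.485 - 822.32*I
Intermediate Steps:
j = I*√370 (j = √(-370) = I*√370 ≈ 19.235*I)
√(-811*(835 + j) + L(1058)) = √(-811*(835 + I*√370) + 1058) = √((-677185 - 811*I*√370) + 1058) = √(-676127 - 811*I*√370)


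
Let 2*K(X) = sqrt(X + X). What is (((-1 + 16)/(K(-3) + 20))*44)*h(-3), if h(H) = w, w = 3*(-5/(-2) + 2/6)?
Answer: 20400/73 - 510*I*sqrt(6)/73 ≈ 279.45 - 17.113*I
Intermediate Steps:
K(X) = sqrt(2)*sqrt(X)/2 (K(X) = sqrt(X + X)/2 = sqrt(2*X)/2 = (sqrt(2)*sqrt(X))/2 = sqrt(2)*sqrt(X)/2)
w = 17/2 (w = 3*(-5*(-1/2) + 2*(1/6)) = 3*(5/2 + 1/3) = 3*(17/6) = 17/2 ≈ 8.5000)
h(H) = 17/2
(((-1 + 16)/(K(-3) + 20))*44)*h(-3) = (((-1 + 16)/(sqrt(2)*sqrt(-3)/2 + 20))*44)*(17/2) = ((15/(sqrt(2)*(I*sqrt(3))/2 + 20))*44)*(17/2) = ((15/(I*sqrt(6)/2 + 20))*44)*(17/2) = ((15/(20 + I*sqrt(6)/2))*44)*(17/2) = (660/(20 + I*sqrt(6)/2))*(17/2) = 5610/(20 + I*sqrt(6)/2)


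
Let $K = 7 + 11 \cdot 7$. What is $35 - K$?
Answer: $-49$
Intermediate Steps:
$K = 84$ ($K = 7 + 77 = 84$)
$35 - K = 35 - 84 = -49$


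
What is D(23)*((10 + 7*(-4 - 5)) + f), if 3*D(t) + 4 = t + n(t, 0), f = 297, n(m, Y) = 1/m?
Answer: 35624/23 ≈ 1548.9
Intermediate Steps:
D(t) = -4/3 + t/3 + 1/(3*t) (D(t) = -4/3 + (t + 1/t)/3 = -4/3 + (t/3 + 1/(3*t)) = -4/3 + t/3 + 1/(3*t))
D(23)*((10 + 7*(-4 - 5)) + f) = ((⅓)*(1 + 23*(-4 + 23))/23)*((10 + 7*(-4 - 5)) + 297) = ((⅓)*(1/23)*(1 + 23*19))*((10 + 7*(-9)) + 297) = ((⅓)*(1/23)*(1 + 437))*((10 - 63) + 297) = ((⅓)*(1/23)*438)*(-53 + 297) = (146/23)*244 = 35624/23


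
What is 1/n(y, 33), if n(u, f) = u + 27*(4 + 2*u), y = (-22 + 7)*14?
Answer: -1/11442 ≈ -8.7397e-5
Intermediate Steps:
y = -210 (y = -15*14 = -210)
n(u, f) = 108 + 55*u (n(u, f) = u + (108 + 54*u) = 108 + 55*u)
1/n(y, 33) = 1/(108 + 55*(-210)) = 1/(108 - 11550) = 1/(-11442) = -1/11442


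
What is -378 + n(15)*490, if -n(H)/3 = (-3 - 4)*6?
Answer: 61362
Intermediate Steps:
n(H) = 126 (n(H) = -3*(-3 - 4)*6 = -(-21)*6 = -3*(-42) = 126)
-378 + n(15)*490 = -378 + 126*490 = -378 + 61740 = 61362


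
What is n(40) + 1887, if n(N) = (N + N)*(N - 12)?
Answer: 4127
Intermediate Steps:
n(N) = 2*N*(-12 + N) (n(N) = (2*N)*(-12 + N) = 2*N*(-12 + N))
n(40) + 1887 = 2*40*(-12 + 40) + 1887 = 2*40*28 + 1887 = 2240 + 1887 = 4127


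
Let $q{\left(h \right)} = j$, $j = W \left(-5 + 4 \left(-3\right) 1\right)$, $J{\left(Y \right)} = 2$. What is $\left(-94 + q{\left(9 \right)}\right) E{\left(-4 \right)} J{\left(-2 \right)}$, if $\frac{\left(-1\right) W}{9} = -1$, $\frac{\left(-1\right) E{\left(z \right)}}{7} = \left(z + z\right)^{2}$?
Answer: $221312$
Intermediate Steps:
$E{\left(z \right)} = - 28 z^{2}$ ($E{\left(z \right)} = - 7 \left(z + z\right)^{2} = - 7 \left(2 z\right)^{2} = - 7 \cdot 4 z^{2} = - 28 z^{2}$)
$W = 9$ ($W = \left(-9\right) \left(-1\right) = 9$)
$j = -153$ ($j = 9 \left(-5 + 4 \left(-3\right) 1\right) = 9 \left(-5 - 12\right) = 9 \left(-17\right) = -153$)
$q{\left(h \right)} = -153$
$\left(-94 + q{\left(9 \right)}\right) E{\left(-4 \right)} J{\left(-2 \right)} = \left(-94 - 153\right) - 28 \left(-4\right)^{2} \cdot 2 = - 247 \left(-28\right) 16 \cdot 2 = - 247 \left(\left(-448\right) 2\right) = \left(-247\right) \left(-896\right) = 221312$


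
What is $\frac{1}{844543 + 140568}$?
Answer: $\frac{1}{985111} \approx 1.0151 \cdot 10^{-6}$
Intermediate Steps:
$\frac{1}{844543 + 140568} = \frac{1}{985111}$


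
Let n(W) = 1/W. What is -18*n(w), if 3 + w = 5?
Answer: -9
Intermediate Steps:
w = 2 (w = -3 + 5 = 2)
-18*n(w) = -18/2 = -18*1/2 = -9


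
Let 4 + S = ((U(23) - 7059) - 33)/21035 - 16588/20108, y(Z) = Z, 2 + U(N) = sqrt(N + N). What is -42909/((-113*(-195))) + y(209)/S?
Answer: -6674113907799039692/157282289479726905 - 183633198287*sqrt(46)/492510913278927 ≈ -42.437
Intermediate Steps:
U(N) = -2 + sqrt(2)*sqrt(N) (U(N) = -2 + sqrt(N + N) = -2 + sqrt(2*N) = -2 + sqrt(2)*sqrt(N))
S = -49624133/9612995 + sqrt(46)/21035 (S = -4 + ((((-2 + sqrt(2)*sqrt(23)) - 7059) - 33)/21035 - 16588/20108) = -4 + ((((-2 + sqrt(46)) - 7059) - 33)*(1/21035) - 16588*1/20108) = -4 + (((-7061 + sqrt(46)) - 33)*(1/21035) - 377/457) = -4 + ((-7094 + sqrt(46))*(1/21035) - 377/457) = -4 + ((-7094/21035 + sqrt(46)/21035) - 377/457) = -4 + (-11172153/9612995 + sqrt(46)/21035) = -49624133/9612995 + sqrt(46)/21035 ≈ -5.1619)
-42909/((-113*(-195))) + y(209)/S = -42909/((-113*(-195))) + 209/(-49624133/9612995 + sqrt(46)/21035) = -42909/22035 + 209/(-49624133/9612995 + sqrt(46)/21035) = -42909*1/22035 + 209/(-49624133/9612995 + sqrt(46)/21035) = -14303/7345 + 209/(-49624133/9612995 + sqrt(46)/21035)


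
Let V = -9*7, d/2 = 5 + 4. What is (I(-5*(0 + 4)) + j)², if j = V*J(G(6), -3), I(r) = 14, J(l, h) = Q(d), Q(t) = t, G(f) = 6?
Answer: 1254400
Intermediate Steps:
d = 18 (d = 2*(5 + 4) = 2*9 = 18)
J(l, h) = 18
V = -63
j = -1134 (j = -63*18 = -1134)
(I(-5*(0 + 4)) + j)² = (14 - 1134)² = (-1120)² = 1254400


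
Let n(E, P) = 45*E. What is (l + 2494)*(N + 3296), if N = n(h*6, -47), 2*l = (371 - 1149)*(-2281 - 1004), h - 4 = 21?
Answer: 12862486514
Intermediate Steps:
h = 25 (h = 4 + 21 = 25)
l = 1277865 (l = ((371 - 1149)*(-2281 - 1004))/2 = (-778*(-3285))/2 = (½)*2555730 = 1277865)
N = 6750 (N = 45*(25*6) = 45*150 = 6750)
(l + 2494)*(N + 3296) = (1277865 + 2494)*(6750 + 3296) = 1280359*10046 = 12862486514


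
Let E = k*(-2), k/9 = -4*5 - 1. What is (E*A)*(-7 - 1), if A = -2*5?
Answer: 30240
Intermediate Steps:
k = -189 (k = 9*(-4*5 - 1) = 9*(-20 - 1) = 9*(-21) = -189)
A = -10
E = 378 (E = -189*(-2) = 378)
(E*A)*(-7 - 1) = (378*(-10))*(-7 - 1) = -3780*(-8) = 30240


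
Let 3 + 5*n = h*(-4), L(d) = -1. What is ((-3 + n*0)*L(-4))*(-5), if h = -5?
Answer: -15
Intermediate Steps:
n = 17/5 (n = -⅗ + (-5*(-4))/5 = -⅗ + (⅕)*20 = -⅗ + 4 = 17/5 ≈ 3.4000)
((-3 + n*0)*L(-4))*(-5) = ((-3 + (17/5)*0)*(-1))*(-5) = ((-3 + 0)*(-1))*(-5) = -3*(-1)*(-5) = 3*(-5) = -15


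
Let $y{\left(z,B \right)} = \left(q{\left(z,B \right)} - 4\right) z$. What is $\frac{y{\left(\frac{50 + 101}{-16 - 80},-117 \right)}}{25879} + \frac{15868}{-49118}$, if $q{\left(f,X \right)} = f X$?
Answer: $- \frac{93159918463}{278921081856} \approx -0.334$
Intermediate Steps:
$q{\left(f,X \right)} = X f$
$y{\left(z,B \right)} = z \left(-4 + B z\right)$ ($y{\left(z,B \right)} = \left(B z - 4\right) z = \left(-4 + B z\right) z = z \left(-4 + B z\right)$)
$\frac{y{\left(\frac{50 + 101}{-16 - 80},-117 \right)}}{25879} + \frac{15868}{-49118} = \frac{\frac{50 + 101}{-16 - 80} \left(-4 - 117 \frac{50 + 101}{-16 - 80}\right)}{25879} + \frac{15868}{-49118} = \frac{151}{-96} \left(-4 - 117 \frac{151}{-96}\right) \frac{1}{25879} + 15868 \left(- \frac{1}{49118}\right) = 151 \left(- \frac{1}{96}\right) \left(-4 - 117 \cdot 151 \left(- \frac{1}{96}\right)\right) \frac{1}{25879} - \frac{7934}{24559} = - \frac{151 \left(-4 - - \frac{5889}{32}\right)}{96} \cdot \frac{1}{25879} - \frac{7934}{24559} = - \frac{151 \left(-4 + \frac{5889}{32}\right)}{96} \cdot \frac{1}{25879} - \frac{7934}{24559} = \left(- \frac{151}{96}\right) \frac{5761}{32} \cdot \frac{1}{25879} - \frac{7934}{24559} = \left(- \frac{869911}{3072}\right) \frac{1}{25879} - \frac{7934}{24559} = - \frac{124273}{11357184} - \frac{7934}{24559} = - \frac{93159918463}{278921081856}$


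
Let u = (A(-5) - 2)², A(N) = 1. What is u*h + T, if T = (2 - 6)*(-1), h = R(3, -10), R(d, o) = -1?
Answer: 3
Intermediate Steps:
h = -1
T = 4 (T = -4*(-1) = 4)
u = 1 (u = (1 - 2)² = (-1)² = 1)
u*h + T = 1*(-1) + 4 = -1 + 4 = 3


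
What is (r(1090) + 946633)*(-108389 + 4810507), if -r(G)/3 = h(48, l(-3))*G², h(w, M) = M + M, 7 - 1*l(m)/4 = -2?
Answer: -1202251481424106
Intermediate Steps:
l(m) = 36 (l(m) = 28 - 4*(-2) = 28 + 8 = 36)
h(w, M) = 2*M
r(G) = -216*G² (r(G) = -3*2*36*G² = -216*G²)
(r(1090) + 946633)*(-108389 + 4810507) = (-216*1090² + 946633)*(-108389 + 4810507) = (-216*1188100 + 946633)*4702118 = (-256629600 + 946633)*4702118 = -255682967*4702118 = -1202251481424106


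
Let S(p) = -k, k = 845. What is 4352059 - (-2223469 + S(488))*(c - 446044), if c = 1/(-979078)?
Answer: -485690029846072180/489539 ≈ -9.9214e+11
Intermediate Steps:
c = -1/979078 ≈ -1.0214e-6
S(p) = -845 (S(p) = -1*845 = -845)
4352059 - (-2223469 + S(488))*(c - 446044) = 4352059 - (-2223469 - 845)*(-1/979078 - 446044) = 4352059 - (-2224314)*(-436711867433)/979078 = 4352059 - 1*485692160348682981/489539 = 4352059 - 485692160348682981/489539 = -485690029846072180/489539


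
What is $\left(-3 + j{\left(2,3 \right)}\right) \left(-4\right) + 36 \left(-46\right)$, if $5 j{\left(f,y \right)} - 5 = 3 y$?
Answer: $- \frac{8276}{5} \approx -1655.2$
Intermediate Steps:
$j{\left(f,y \right)} = 1 + \frac{3 y}{5}$
$\left(-3 + j{\left(2,3 \right)}\right) \left(-4\right) + 36 \left(-46\right) = \left(-3 + \left(1 + \frac{3}{5} \cdot 3\right)\right) \left(-4\right) + 36 \left(-46\right) = \left(-3 + \left(1 + \frac{9}{5}\right)\right) \left(-4\right) - 1656 = \left(-3 + \frac{14}{5}\right) \left(-4\right) - 1656 = \left(- \frac{1}{5}\right) \left(-4\right) - 1656 = \frac{4}{5} - 1656 = - \frac{8276}{5}$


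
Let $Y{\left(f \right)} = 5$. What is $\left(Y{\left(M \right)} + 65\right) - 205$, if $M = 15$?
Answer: $-135$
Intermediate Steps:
$\left(Y{\left(M \right)} + 65\right) - 205 = \left(5 + 65\right) - 205 = 70 - 205 = -135$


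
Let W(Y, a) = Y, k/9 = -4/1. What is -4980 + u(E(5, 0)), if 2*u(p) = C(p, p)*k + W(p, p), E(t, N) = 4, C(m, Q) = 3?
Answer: -5032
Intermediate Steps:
k = -36 (k = 9*(-4/1) = 9*(-4*1) = 9*(-4) = -36)
u(p) = -54 + p/2 (u(p) = (3*(-36) + p)/2 = (-108 + p)/2 = -54 + p/2)
-4980 + u(E(5, 0)) = -4980 + (-54 + (½)*4) = -4980 + (-54 + 2) = -4980 - 52 = -5032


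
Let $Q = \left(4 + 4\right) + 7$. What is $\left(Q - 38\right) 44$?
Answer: $-1012$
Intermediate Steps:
$Q = 15$ ($Q = 8 + 7 = 15$)
$\left(Q - 38\right) 44 = \left(15 - 38\right) 44 = \left(-23\right) 44 = -1012$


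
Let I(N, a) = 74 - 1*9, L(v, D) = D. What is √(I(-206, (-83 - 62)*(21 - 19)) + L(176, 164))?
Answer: √229 ≈ 15.133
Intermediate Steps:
I(N, a) = 65 (I(N, a) = 74 - 9 = 65)
√(I(-206, (-83 - 62)*(21 - 19)) + L(176, 164)) = √(65 + 164) = √229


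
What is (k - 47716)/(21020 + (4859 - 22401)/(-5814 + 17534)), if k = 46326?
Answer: -8145400/123168429 ≈ -0.066132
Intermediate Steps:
(k - 47716)/(21020 + (4859 - 22401)/(-5814 + 17534)) = (46326 - 47716)/(21020 + (4859 - 22401)/(-5814 + 17534)) = -1390/(21020 - 17542/11720) = -1390/(21020 - 17542*1/11720) = -1390/(21020 - 8771/5860) = -1390/123168429/5860 = -1390*5860/123168429 = -8145400/123168429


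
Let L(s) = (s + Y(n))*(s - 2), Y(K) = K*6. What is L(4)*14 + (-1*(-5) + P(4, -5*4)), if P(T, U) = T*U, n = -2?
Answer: -299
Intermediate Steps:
Y(K) = 6*K
L(s) = (-12 + s)*(-2 + s) (L(s) = (s + 6*(-2))*(s - 2) = (s - 12)*(-2 + s) = (-12 + s)*(-2 + s))
L(4)*14 + (-1*(-5) + P(4, -5*4)) = (24 + 4² - 14*4)*14 + (-1*(-5) + 4*(-5*4)) = (24 + 16 - 56)*14 + (5 + 4*(-20)) = -16*14 + (5 - 80) = -224 - 75 = -299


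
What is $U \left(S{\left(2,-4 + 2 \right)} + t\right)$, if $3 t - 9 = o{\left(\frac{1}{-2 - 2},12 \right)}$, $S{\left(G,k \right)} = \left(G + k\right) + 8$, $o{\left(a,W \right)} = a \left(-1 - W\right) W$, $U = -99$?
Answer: $-2376$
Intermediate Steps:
$o{\left(a,W \right)} = W a \left(-1 - W\right)$
$S{\left(G,k \right)} = 8 + G + k$
$t = 16$ ($t = 3 + \frac{\left(-1\right) 12 \frac{1}{-2 - 2} \left(1 + 12\right)}{3} = 3 + \frac{\left(-1\right) 12 \frac{1}{-4} \cdot 13}{3} = 3 + \frac{\left(-1\right) 12 \left(- \frac{1}{4}\right) 13}{3} = 3 + \frac{1}{3} \cdot 39 = 3 + 13 = 16$)
$U \left(S{\left(2,-4 + 2 \right)} + t\right) = - 99 \left(\left(8 + 2 + \left(-4 + 2\right)\right) + 16\right) = - 99 \left(\left(8 + 2 - 2\right) + 16\right) = - 99 \left(8 + 16\right) = \left(-99\right) 24 = -2376$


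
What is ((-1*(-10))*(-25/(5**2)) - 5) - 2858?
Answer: -2873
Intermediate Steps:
((-1*(-10))*(-25/(5**2)) - 5) - 2858 = (10*(-25/25) - 5) - 2858 = (10*(-25*1/25) - 5) - 2858 = (10*(-1) - 5) - 2858 = (-10 - 5) - 2858 = -15 - 2858 = -2873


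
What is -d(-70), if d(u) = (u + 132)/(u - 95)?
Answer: 62/165 ≈ 0.37576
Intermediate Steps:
d(u) = (132 + u)/(-95 + u)
-d(-70) = -(132 - 70)/(-95 - 70) = -62/(-165) = -(-1)*62/165 = -1*(-62/165) = 62/165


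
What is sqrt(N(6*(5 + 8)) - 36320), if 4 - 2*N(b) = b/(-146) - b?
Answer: I*sqrt(773317470)/146 ≈ 190.47*I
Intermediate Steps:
N(b) = 2 + 147*b/292 (N(b) = 2 - (b/(-146) - b)/2 = 2 - (b*(-1/146) - b)/2 = 2 - (-b/146 - b)/2 = 2 - (-147)*b/292 = 2 + 147*b/292)
sqrt(N(6*(5 + 8)) - 36320) = sqrt((2 + 147*(6*(5 + 8))/292) - 36320) = sqrt((2 + 147*(6*13)/292) - 36320) = sqrt((2 + (147/292)*78) - 36320) = sqrt((2 + 5733/146) - 36320) = sqrt(6025/146 - 36320) = sqrt(-5296695/146) = I*sqrt(773317470)/146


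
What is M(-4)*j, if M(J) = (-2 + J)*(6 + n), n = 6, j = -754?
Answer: 54288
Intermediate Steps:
M(J) = -24 + 12*J (M(J) = (-2 + J)*(6 + 6) = (-2 + J)*12 = -24 + 12*J)
M(-4)*j = (-24 + 12*(-4))*(-754) = (-24 - 48)*(-754) = -72*(-754) = 54288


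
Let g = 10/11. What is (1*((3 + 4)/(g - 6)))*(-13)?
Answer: 143/8 ≈ 17.875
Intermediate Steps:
g = 10/11 (g = 10*(1/11) = 10/11 ≈ 0.90909)
(1*((3 + 4)/(g - 6)))*(-13) = (1*((3 + 4)/(10/11 - 6)))*(-13) = (1*(7/(-56/11)))*(-13) = (1*(7*(-11/56)))*(-13) = (1*(-11/8))*(-13) = -11/8*(-13) = 143/8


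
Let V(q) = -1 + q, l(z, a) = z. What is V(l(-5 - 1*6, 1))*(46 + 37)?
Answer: -996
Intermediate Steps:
V(l(-5 - 1*6, 1))*(46 + 37) = (-1 + (-5 - 1*6))*(46 + 37) = (-1 + (-5 - 6))*83 = (-1 - 11)*83 = -12*83 = -996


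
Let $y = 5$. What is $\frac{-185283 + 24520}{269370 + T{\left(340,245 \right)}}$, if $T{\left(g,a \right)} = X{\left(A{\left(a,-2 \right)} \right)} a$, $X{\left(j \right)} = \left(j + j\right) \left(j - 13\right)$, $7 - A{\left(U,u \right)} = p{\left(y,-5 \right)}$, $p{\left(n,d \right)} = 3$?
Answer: $- \frac{160763}{251730} \approx -0.63863$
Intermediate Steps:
$A{\left(U,u \right)} = 4$ ($A{\left(U,u \right)} = 7 - 3 = 4$)
$X{\left(j \right)} = 2 j \left(-13 + j\right)$
$T{\left(g,a \right)} = - 72 a$ ($T{\left(g,a \right)} = 2 \cdot 4 \left(-13 + 4\right) a = 2 \cdot 4 \left(-9\right) a = - 72 a$)
$\frac{-185283 + 24520}{269370 + T{\left(340,245 \right)}} = \frac{-185283 + 24520}{269370 - 17640} = - \frac{160763}{269370 - 17640} = - \frac{160763}{251730}$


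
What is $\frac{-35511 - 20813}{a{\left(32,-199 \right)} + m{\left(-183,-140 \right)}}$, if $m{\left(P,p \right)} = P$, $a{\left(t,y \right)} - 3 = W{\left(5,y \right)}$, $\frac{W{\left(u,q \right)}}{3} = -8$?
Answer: $\frac{14081}{51} \approx 276.1$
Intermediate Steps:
$W{\left(u,q \right)} = -24$ ($W{\left(u,q \right)} = 3 \left(-8\right) = -24$)
$a{\left(t,y \right)} = -21$ ($a{\left(t,y \right)} = 3 - 24 = -21$)
$\frac{-35511 - 20813}{a{\left(32,-199 \right)} + m{\left(-183,-140 \right)}} = \frac{-35511 - 20813}{-21 - 183} = - \frac{56324}{-204} = \left(-56324\right) \left(- \frac{1}{204}\right) = \frac{14081}{51}$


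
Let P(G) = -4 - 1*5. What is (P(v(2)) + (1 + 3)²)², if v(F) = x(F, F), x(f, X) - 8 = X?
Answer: 49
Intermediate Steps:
x(f, X) = 8 + X
v(F) = 8 + F
P(G) = -9 (P(G) = -4 - 5 = -9)
(P(v(2)) + (1 + 3)²)² = (-9 + (1 + 3)²)² = (-9 + 4²)² = (-9 + 16)² = 7² = 49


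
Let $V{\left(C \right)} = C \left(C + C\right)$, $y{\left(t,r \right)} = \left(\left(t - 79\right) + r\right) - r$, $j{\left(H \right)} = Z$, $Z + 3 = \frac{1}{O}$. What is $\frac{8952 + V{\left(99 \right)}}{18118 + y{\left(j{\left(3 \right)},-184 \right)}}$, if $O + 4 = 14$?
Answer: $\frac{285540}{180361} \approx 1.5832$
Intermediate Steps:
$O = 10$ ($O = -4 + 14 = 10$)
$Z = - \frac{29}{10}$ ($Z = -3 + \frac{1}{10} = - \frac{29}{10} \approx -2.9$)
$j{\left(H \right)} = - \frac{29}{10}$
$y{\left(t,r \right)} = -79 + t$ ($y{\left(t,r \right)} = \left(\left(-79 + t\right) + r\right) - r = \left(-79 + r + t\right) - r = -79 + t$)
$V{\left(C \right)} = 2 C^{2}$ ($V{\left(C \right)} = C 2 C = 2 C^{2}$)
$\frac{8952 + V{\left(99 \right)}}{18118 + y{\left(j{\left(3 \right)},-184 \right)}} = \frac{8952 + 2 \cdot 99^{2}}{18118 - \frac{819}{10}} = \frac{8952 + 2 \cdot 9801}{18118 - \frac{819}{10}} = \frac{8952 + 19602}{\frac{180361}{10}} = 28554 \cdot \frac{10}{180361} = \frac{285540}{180361}$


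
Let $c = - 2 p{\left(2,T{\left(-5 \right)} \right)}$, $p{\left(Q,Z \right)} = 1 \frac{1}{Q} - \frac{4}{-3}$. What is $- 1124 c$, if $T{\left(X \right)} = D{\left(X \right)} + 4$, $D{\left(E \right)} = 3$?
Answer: $\frac{12364}{3} \approx 4121.3$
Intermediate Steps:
$T{\left(X \right)} = 7$ ($T{\left(X \right)} = 3 + 4 = 7$)
$p{\left(Q,Z \right)} = \frac{4}{3} + \frac{1}{Q}$ ($p{\left(Q,Z \right)} = \frac{1}{Q} - - \frac{4}{3} = \frac{1}{Q} + \frac{4}{3} = \frac{4}{3} + \frac{1}{Q}$)
$c = - \frac{11}{3}$ ($c = - 2 \left(\frac{4}{3} + \frac{1}{2}\right) = \left(-2\right) \frac{11}{6} = - \frac{11}{3} \approx -3.6667$)
$- 1124 c = \left(-1124\right) \left(- \frac{11}{3}\right) = \frac{12364}{3}$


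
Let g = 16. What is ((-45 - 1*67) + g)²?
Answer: 9216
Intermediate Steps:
((-45 - 1*67) + g)² = ((-45 - 1*67) + 16)² = ((-45 - 67) + 16)² = (-112 + 16)² = (-96)² = 9216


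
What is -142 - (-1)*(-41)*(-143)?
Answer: 5721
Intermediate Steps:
-142 - (-1)*(-41)*(-143) = -142 - 1*41*(-143) = -142 - 41*(-143) = -142 + 5863 = 5721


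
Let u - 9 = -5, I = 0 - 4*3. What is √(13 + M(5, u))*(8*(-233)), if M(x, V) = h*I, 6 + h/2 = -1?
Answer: -1864*√181 ≈ -25078.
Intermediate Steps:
h = -14 (h = -12 + 2*(-1) = -12 - 2 = -14)
I = -12 (I = 0 - 12 = -12)
u = 4 (u = 9 - 5 = 4)
M(x, V) = 168 (M(x, V) = -14*(-12) = 168)
√(13 + M(5, u))*(8*(-233)) = √(13 + 168)*(8*(-233)) = √181*(-1864) = -1864*√181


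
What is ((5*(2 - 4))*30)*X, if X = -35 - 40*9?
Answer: 118500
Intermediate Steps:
X = -395 (X = -35 - 360 = -395)
((5*(2 - 4))*30)*X = ((5*(2 - 4))*30)*(-395) = ((5*(-2))*30)*(-395) = -10*30*(-395) = -300*(-395) = 118500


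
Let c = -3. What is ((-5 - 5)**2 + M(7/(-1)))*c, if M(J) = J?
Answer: -279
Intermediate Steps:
((-5 - 5)**2 + M(7/(-1)))*c = ((-5 - 5)**2 + 7/(-1))*(-3) = ((-10)**2 + 7*(-1))*(-3) = (100 - 7)*(-3) = 93*(-3) = -279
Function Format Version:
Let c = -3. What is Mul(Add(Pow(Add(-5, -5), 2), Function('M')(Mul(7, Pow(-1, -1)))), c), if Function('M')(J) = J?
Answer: -279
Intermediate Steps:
Mul(Add(Pow(Add(-5, -5), 2), Function('M')(Mul(7, Pow(-1, -1)))), c) = Mul(Add(Pow(Add(-5, -5), 2), Mul(7, Pow(-1, -1))), -3) = Mul(Add(Pow(-10, 2), Mul(7, -1)), -3) = Mul(Add(100, -7), -3) = Mul(93, -3) = -279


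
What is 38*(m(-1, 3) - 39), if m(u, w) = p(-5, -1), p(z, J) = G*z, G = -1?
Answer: -1292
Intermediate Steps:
p(z, J) = -z
m(u, w) = 5 (m(u, w) = -1*(-5) = 5)
38*(m(-1, 3) - 39) = 38*(5 - 39) = 38*(-34) = -1292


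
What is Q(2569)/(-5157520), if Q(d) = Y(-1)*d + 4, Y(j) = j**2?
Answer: -2573/5157520 ≈ -0.00049888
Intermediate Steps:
Q(d) = 4 + d (Q(d) = (-1)**2*d + 4 = 1*d + 4 = d + 4 = 4 + d)
Q(2569)/(-5157520) = (4 + 2569)/(-5157520) = 2573*(-1/5157520) = -2573/5157520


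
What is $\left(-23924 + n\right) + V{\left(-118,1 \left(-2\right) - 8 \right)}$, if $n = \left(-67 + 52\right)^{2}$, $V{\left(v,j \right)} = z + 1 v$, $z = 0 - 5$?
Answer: $-23822$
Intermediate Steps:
$z = -5$
$V{\left(v,j \right)} = -5 + v$ ($V{\left(v,j \right)} = -5 + 1 v = -5 + v$)
$n = 225$ ($n = \left(-15\right)^{2} = 225$)
$\left(-23924 + n\right) + V{\left(-118,1 \left(-2\right) - 8 \right)} = \left(-23924 + 225\right) - 123 = -23699 - 123 = -23822$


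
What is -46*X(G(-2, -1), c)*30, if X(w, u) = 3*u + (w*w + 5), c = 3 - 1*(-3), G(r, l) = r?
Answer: -37260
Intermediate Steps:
c = 6 (c = 3 + 3 = 6)
X(w, u) = 5 + w² + 3*u (X(w, u) = 3*u + (w² + 5) = 3*u + (5 + w²) = 5 + w² + 3*u)
-46*X(G(-2, -1), c)*30 = -46*(5 + (-2)² + 3*6)*30 = -46*(5 + 4 + 18)*30 = -46*27*30 = -1242*30 = -37260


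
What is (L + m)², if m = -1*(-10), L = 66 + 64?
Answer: 19600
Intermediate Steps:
L = 130
m = 10
(L + m)² = (130 + 10)² = 140² = 19600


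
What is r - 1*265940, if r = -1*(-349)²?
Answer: -387741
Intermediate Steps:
r = -121801 (r = -1*121801 = -121801)
r - 1*265940 = -121801 - 1*265940 = -121801 - 265940 = -387741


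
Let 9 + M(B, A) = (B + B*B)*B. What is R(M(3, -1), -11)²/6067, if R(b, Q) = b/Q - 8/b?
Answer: 667489/535164003 ≈ 0.0012473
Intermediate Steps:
M(B, A) = -9 + B*(B + B²) (M(B, A) = -9 + (B + B*B)*B = -9 + (B + B²)*B = -9 + B*(B + B²))
R(b, Q) = -8/b + b/Q
R(M(3, -1), -11)²/6067 = (-8/(-9 + 3² + 3³) + (-9 + 3² + 3³)/(-11))²/6067 = (-8/(-9 + 9 + 27) + (-9 + 9 + 27)*(-1/11))²*(1/6067) = (-8/27 + 27*(-1/11))²*(1/6067) = (-8*1/27 - 27/11)²*(1/6067) = (-8/27 - 27/11)²*(1/6067) = (-817/297)²*(1/6067) = (667489/88209)*(1/6067) = 667489/535164003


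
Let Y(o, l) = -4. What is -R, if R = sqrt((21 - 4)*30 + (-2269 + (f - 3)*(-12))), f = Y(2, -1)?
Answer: -5*I*sqrt(67) ≈ -40.927*I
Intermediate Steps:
f = -4
R = 5*I*sqrt(67) (R = sqrt((21 - 4)*30 + (-2269 + (-4 - 3)*(-12))) = sqrt(17*30 + (-2269 - 7*(-12))) = sqrt(510 + (-2269 + 84)) = sqrt(510 - 2185) = sqrt(-1675) = 5*I*sqrt(67) ≈ 40.927*I)
-R = -5*I*sqrt(67)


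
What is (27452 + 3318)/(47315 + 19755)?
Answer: 3077/6707 ≈ 0.45877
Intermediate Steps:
(27452 + 3318)/(47315 + 19755) = 30770/67070 = 30770*(1/67070) = 3077/6707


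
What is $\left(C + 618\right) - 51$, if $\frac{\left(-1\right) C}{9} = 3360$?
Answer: $-29673$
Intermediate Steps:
$C = -30240$ ($C = \left(-9\right) 3360 = -30240$)
$\left(C + 618\right) - 51 = \left(-30240 + 618\right) - 51 = -29622 - 51 = -29673$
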